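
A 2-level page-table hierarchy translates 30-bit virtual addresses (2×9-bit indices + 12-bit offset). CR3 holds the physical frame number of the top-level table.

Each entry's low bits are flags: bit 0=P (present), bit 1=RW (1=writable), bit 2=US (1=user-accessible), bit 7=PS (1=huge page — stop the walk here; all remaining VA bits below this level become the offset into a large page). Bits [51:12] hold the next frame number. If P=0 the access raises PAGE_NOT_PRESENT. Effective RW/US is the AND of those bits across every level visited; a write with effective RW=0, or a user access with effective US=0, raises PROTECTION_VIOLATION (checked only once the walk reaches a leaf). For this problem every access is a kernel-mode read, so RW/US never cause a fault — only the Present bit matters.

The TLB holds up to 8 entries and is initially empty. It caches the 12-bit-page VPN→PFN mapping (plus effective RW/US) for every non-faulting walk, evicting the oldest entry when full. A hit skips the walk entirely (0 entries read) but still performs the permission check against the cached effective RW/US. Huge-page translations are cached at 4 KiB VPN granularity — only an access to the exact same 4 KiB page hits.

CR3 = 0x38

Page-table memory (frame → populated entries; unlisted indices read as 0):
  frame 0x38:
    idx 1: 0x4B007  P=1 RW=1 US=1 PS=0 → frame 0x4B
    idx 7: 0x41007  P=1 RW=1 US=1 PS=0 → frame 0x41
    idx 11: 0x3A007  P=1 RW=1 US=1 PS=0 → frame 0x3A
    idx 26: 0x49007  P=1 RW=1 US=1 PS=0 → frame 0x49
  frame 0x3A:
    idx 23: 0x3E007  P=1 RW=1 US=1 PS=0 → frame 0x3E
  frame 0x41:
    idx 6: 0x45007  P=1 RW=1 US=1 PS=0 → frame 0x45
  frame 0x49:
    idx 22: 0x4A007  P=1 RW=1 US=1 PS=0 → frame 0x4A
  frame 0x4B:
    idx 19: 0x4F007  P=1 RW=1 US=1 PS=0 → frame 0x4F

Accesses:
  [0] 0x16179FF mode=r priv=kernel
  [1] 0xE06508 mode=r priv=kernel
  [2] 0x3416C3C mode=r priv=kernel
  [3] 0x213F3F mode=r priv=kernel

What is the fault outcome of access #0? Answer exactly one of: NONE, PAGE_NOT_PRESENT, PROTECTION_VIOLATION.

Trace:
#0 VA=0x16179FF (r,kernel):
  lvl0: tbl 0x38, slot 11 ⇒ 0x3A007 (P1/RW1/US1/PS0)
  lvl1: tbl 0x3A, slot 23 ⇒ 0x3E007 (P1/RW1/US1/PS0)
  ✓ 0x3E9FF  — 2 lookups
#1 VA=0xE06508 (r,kernel):
  lvl0: tbl 0x38, slot 7 ⇒ 0x41007 (P1/RW1/US1/PS0)
  lvl1: tbl 0x41, slot 6 ⇒ 0x45007 (P1/RW1/US1/PS0)
  ✓ 0x45508  — 2 lookups
#2 VA=0x3416C3C (r,kernel):
  lvl0: tbl 0x38, slot 26 ⇒ 0x49007 (P1/RW1/US1/PS0)
  lvl1: tbl 0x49, slot 22 ⇒ 0x4A007 (P1/RW1/US1/PS0)
  ✓ 0x4AC3C  — 2 lookups
#3 VA=0x213F3F (r,kernel):
  lvl0: tbl 0x38, slot 1 ⇒ 0x4B007 (P1/RW1/US1/PS0)
  lvl1: tbl 0x4B, slot 19 ⇒ 0x4F007 (P1/RW1/US1/PS0)
  ✓ 0x4FF3F  — 2 lookups

Access #0 fault: NONE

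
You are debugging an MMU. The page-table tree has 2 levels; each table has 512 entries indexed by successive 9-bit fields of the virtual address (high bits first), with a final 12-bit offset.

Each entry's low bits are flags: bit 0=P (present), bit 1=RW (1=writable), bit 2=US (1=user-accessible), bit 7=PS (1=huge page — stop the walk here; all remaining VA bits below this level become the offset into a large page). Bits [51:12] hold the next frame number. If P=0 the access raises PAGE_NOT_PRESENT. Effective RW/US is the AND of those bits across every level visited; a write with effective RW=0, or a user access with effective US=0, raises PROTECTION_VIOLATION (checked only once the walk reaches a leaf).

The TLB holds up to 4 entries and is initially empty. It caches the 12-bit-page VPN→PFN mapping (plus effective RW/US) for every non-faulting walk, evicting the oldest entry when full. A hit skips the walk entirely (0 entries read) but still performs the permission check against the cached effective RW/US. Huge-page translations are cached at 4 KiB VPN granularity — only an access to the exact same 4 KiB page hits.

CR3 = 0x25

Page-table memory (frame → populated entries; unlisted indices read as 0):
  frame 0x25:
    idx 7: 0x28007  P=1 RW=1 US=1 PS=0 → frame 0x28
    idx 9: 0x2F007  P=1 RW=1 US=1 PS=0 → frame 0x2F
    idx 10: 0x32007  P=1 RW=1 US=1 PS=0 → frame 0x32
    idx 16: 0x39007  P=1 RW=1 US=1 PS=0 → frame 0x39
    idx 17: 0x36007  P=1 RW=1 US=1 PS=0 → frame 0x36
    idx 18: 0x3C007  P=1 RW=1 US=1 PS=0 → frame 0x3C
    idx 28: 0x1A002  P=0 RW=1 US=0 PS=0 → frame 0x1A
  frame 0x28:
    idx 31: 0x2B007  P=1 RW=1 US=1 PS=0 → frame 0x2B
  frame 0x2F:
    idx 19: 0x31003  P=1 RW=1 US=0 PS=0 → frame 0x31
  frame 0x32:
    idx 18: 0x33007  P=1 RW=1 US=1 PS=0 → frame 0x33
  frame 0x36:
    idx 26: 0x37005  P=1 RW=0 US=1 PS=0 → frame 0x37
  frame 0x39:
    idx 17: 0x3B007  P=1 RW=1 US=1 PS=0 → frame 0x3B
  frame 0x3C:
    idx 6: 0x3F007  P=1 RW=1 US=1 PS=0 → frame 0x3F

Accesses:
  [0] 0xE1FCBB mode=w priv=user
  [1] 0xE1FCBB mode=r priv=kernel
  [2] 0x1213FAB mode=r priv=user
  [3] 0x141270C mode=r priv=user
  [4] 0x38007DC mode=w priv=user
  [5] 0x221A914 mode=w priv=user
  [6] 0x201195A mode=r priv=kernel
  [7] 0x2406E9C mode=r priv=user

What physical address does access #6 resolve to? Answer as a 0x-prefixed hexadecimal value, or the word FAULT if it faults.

Per-access translation:
#0 VA=0xE1FCBB (w,user):
  L0: frame=0x25 idx=7 entry=0x28007 [P=1 RW=1 US=1 PS=0]
  L1: frame=0x28 idx=31 entry=0x2B007 [P=1 RW=1 US=1 PS=0]
  ✓ 0x2BCBB  — 2 lookups
#1 VA=0xE1FCBB (r,kernel):
  TLB hit vpn=0xE1F → PA=0x2BCBB
#2 VA=0x1213FAB (r,user):
  L0: frame=0x25 idx=9 entry=0x2F007 [P=1 RW=1 US=1 PS=0]
  L1: frame=0x2F idx=19 entry=0x31003 [P=1 RW=1 US=0 PS=0]
  → PROTECTION_VIOLATION  (2 entries read)
#3 VA=0x141270C (r,user):
  L0: frame=0x25 idx=10 entry=0x32007 [P=1 RW=1 US=1 PS=0]
  L1: frame=0x32 idx=18 entry=0x33007 [P=1 RW=1 US=1 PS=0]
  ✓ 0x3370C  — 2 lookups
#4 VA=0x38007DC (w,user):
  L0: frame=0x25 idx=28 entry=0x1A002 [P=0 RW=1 US=0 PS=0]
  → PAGE_NOT_PRESENT  (1 entries read)
#5 VA=0x221A914 (w,user):
  L0: frame=0x25 idx=17 entry=0x36007 [P=1 RW=1 US=1 PS=0]
  L1: frame=0x36 idx=26 entry=0x37005 [P=1 RW=0 US=1 PS=0]
  → PROTECTION_VIOLATION  (2 entries read)
#6 VA=0x201195A (r,kernel):
  L0: frame=0x25 idx=16 entry=0x39007 [P=1 RW=1 US=1 PS=0]
  L1: frame=0x39 idx=17 entry=0x3B007 [P=1 RW=1 US=1 PS=0]
  ✓ 0x3B95A  — 2 lookups
#7 VA=0x2406E9C (r,user):
  L0: frame=0x25 idx=18 entry=0x3C007 [P=1 RW=1 US=1 PS=0]
  L1: frame=0x3C idx=6 entry=0x3F007 [P=1 RW=1 US=1 PS=0]
  ✓ 0x3FE9C  — 2 lookups

Access #6 PA: 0x3B95A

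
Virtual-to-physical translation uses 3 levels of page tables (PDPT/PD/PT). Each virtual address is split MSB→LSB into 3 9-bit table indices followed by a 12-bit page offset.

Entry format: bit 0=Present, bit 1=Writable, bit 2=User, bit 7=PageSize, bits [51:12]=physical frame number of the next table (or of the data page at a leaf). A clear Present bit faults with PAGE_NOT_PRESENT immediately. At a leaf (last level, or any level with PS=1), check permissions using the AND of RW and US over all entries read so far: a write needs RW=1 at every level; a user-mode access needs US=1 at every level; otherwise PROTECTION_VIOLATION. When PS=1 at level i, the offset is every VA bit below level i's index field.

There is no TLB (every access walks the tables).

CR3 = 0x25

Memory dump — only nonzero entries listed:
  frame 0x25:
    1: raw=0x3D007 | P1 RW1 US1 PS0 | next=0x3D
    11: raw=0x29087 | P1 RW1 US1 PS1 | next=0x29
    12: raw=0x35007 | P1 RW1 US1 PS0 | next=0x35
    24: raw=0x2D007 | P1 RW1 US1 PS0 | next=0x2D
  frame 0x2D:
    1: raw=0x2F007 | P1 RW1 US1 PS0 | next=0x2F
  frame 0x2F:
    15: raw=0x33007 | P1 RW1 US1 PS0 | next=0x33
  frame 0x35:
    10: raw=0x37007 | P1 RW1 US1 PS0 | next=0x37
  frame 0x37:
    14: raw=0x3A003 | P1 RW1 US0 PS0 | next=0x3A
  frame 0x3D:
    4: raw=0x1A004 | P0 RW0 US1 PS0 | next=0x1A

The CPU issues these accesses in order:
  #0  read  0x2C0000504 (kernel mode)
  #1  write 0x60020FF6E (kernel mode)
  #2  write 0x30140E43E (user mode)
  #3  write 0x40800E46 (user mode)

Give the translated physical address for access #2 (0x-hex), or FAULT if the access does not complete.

Walk each access:
#0 VA=0x2C0000504 (r,kernel):
  L0: frame=0x25 idx=11 entry=0x29087 [P=1 RW=1 US=1 PS=1]
  ✓ 0x29504 (huge @L0)  — 1 lookups
#1 VA=0x60020FF6E (w,kernel):
  L0: frame=0x25 idx=24 entry=0x2D007 [P=1 RW=1 US=1 PS=0]
  L1: frame=0x2D idx=1 entry=0x2F007 [P=1 RW=1 US=1 PS=0]
  L2: frame=0x2F idx=15 entry=0x33007 [P=1 RW=1 US=1 PS=0]
  ✓ 0x33F6E  — 3 lookups
#2 VA=0x30140E43E (w,user):
  L0: frame=0x25 idx=12 entry=0x35007 [P=1 RW=1 US=1 PS=0]
  L1: frame=0x35 idx=10 entry=0x37007 [P=1 RW=1 US=1 PS=0]
  L2: frame=0x37 idx=14 entry=0x3A003 [P=1 RW=1 US=0 PS=0]
  ✗ PROTECTION_VIOLATION  [3 reads]
#3 VA=0x40800E46 (w,user):
  L0: frame=0x25 idx=1 entry=0x3D007 [P=1 RW=1 US=1 PS=0]
  L1: frame=0x3D idx=4 entry=0x1A004 [P=0 RW=0 US=1 PS=0]
  ✗ PAGE_NOT_PRESENT  [2 reads]

Access #2 PA: FAULT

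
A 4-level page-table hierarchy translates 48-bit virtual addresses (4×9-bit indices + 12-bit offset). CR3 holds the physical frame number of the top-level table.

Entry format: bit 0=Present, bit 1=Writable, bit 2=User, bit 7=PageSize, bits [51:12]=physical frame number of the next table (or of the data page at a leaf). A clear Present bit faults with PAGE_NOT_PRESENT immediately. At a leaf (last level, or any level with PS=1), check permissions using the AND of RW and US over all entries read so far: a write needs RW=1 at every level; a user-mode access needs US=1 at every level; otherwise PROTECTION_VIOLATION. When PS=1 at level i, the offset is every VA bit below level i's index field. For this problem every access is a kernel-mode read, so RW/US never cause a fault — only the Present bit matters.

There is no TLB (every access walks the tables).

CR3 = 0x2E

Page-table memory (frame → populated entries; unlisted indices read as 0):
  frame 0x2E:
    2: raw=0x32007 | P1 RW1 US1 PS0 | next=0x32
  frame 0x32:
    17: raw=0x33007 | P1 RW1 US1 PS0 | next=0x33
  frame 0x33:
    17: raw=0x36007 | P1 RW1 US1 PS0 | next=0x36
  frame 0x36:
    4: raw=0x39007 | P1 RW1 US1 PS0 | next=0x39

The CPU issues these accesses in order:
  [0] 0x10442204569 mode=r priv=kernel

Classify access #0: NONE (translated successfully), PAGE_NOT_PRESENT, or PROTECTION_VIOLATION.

Trace:
#0 VA=0x10442204569 (r,kernel):
  L0: frame=0x2E idx=2 entry=0x32007 [P=1 RW=1 US=1 PS=0]
  L1: frame=0x32 idx=17 entry=0x33007 [P=1 RW=1 US=1 PS=0]
  L2: frame=0x33 idx=17 entry=0x36007 [P=1 RW=1 US=1 PS=0]
  L3: frame=0x36 idx=4 entry=0x39007 [P=1 RW=1 US=1 PS=0]
  ⇒ phys 0x39569  [4 reads]

Access #0 fault: NONE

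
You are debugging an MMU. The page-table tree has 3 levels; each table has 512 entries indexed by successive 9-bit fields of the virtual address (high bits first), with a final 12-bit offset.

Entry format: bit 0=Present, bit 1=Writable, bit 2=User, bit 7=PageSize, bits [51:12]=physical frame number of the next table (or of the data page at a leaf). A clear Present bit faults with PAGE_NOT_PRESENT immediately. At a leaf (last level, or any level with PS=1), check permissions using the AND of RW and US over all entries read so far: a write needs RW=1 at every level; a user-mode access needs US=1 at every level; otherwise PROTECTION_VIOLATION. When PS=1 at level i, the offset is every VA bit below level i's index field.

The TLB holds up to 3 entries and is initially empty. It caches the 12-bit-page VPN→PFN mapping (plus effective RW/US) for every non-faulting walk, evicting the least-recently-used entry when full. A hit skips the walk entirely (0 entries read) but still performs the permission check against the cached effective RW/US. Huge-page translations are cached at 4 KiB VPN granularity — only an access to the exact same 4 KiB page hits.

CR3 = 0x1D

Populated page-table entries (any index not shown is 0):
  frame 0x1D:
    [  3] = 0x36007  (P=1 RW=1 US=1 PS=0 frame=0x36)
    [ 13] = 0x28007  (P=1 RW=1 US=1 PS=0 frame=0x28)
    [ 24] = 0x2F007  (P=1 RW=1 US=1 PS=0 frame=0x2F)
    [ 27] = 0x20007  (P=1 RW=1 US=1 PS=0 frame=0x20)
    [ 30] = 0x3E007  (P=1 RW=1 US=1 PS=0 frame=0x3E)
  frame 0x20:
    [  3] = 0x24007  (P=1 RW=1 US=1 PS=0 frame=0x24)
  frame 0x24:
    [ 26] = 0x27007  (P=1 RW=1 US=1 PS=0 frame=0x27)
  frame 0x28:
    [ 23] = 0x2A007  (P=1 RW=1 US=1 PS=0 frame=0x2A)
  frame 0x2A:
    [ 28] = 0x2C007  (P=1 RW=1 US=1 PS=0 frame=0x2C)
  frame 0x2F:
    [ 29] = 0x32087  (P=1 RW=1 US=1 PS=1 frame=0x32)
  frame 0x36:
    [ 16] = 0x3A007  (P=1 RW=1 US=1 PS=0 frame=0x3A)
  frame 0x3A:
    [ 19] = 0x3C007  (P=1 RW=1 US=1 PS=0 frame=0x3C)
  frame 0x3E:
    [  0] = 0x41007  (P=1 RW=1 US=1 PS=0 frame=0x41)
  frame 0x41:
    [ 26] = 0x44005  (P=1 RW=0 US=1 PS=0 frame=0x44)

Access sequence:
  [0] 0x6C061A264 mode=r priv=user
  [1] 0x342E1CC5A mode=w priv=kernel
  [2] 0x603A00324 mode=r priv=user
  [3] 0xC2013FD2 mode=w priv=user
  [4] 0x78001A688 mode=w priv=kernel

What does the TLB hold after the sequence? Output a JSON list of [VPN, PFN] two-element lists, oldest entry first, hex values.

Trace:
#0 VA=0x6C061A264 (r,user):
  lvl0: tbl 0x1D, slot 27 ⇒ 0x20007 (P1/RW1/US1/PS0)
  lvl1: tbl 0x20, slot 3 ⇒ 0x24007 (P1/RW1/US1/PS0)
  lvl2: tbl 0x24, slot 26 ⇒ 0x27007 (P1/RW1/US1/PS0)
  → PA=0x27264  (3 entries read)
#1 VA=0x342E1CC5A (w,kernel):
  lvl0: tbl 0x1D, slot 13 ⇒ 0x28007 (P1/RW1/US1/PS0)
  lvl1: tbl 0x28, slot 23 ⇒ 0x2A007 (P1/RW1/US1/PS0)
  lvl2: tbl 0x2A, slot 28 ⇒ 0x2C007 (P1/RW1/US1/PS0)
  → PA=0x2CC5A  (3 entries read)
#2 VA=0x603A00324 (r,user):
  lvl0: tbl 0x1D, slot 24 ⇒ 0x2F007 (P1/RW1/US1/PS0)
  lvl1: tbl 0x2F, slot 29 ⇒ 0x32087 (P1/RW1/US1/PS1)
  → PA=0x32324 (huge @L1)  (2 entries read)
#3 VA=0xC2013FD2 (w,user):
  lvl0: tbl 0x1D, slot 3 ⇒ 0x36007 (P1/RW1/US1/PS0)
  lvl1: tbl 0x36, slot 16 ⇒ 0x3A007 (P1/RW1/US1/PS0)
  lvl2: tbl 0x3A, slot 19 ⇒ 0x3C007 (P1/RW1/US1/PS0)
  → PA=0x3CFD2  (3 entries read)
#4 VA=0x78001A688 (w,kernel):
  lvl0: tbl 0x1D, slot 30 ⇒ 0x3E007 (P1/RW1/US1/PS0)
  lvl1: tbl 0x3E, slot 0 ⇒ 0x41007 (P1/RW1/US1/PS0)
  lvl2: tbl 0x41, slot 26 ⇒ 0x44005 (P1/RW0/US1/PS0)
  ⇒ fault: PROTECTION_VIOLATION  — 3 lookups

TLB: [["0x342E1C", "0x2C"], ["0x603A00", "0x32"], ["0xC2013", "0x3C"]]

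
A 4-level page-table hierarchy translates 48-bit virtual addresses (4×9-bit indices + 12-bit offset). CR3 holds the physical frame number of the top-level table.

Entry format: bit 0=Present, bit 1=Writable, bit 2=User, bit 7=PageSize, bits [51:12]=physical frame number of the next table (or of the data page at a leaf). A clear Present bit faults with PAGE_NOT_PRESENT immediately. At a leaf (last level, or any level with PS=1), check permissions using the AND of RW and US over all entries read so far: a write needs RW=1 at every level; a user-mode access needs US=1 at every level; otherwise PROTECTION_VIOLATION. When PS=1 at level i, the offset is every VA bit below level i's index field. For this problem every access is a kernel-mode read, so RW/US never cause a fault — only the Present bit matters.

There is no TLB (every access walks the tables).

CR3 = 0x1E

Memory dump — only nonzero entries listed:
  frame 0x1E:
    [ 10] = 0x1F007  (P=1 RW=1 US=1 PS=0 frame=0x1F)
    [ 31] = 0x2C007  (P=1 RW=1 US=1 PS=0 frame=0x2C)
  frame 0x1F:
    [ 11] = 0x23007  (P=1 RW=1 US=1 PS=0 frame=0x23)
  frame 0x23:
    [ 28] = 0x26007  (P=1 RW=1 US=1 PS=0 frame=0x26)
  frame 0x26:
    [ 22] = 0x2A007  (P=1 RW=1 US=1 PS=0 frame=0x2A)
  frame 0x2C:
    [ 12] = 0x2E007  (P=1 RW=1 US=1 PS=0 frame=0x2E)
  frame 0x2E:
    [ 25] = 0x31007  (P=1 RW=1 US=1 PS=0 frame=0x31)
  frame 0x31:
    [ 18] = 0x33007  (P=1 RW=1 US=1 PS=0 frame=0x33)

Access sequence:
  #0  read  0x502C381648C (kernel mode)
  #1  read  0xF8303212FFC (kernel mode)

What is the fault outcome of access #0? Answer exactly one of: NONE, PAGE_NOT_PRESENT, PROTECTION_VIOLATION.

Walk each access:
#0 VA=0x502C381648C (r,kernel):
  [0] read 0x1E idx=10: raw=0x1F007 flags P=1 W=1 U=1 S=0
  [1] read 0x1F idx=11: raw=0x23007 flags P=1 W=1 U=1 S=0
  [2] read 0x23 idx=28: raw=0x26007 flags P=1 W=1 U=1 S=0
  [3] read 0x26 idx=22: raw=0x2A007 flags P=1 W=1 U=1 S=0
  ⇒ phys 0x2A48C  [4 reads]
#1 VA=0xF8303212FFC (r,kernel):
  [0] read 0x1E idx=31: raw=0x2C007 flags P=1 W=1 U=1 S=0
  [1] read 0x2C idx=12: raw=0x2E007 flags P=1 W=1 U=1 S=0
  [2] read 0x2E idx=25: raw=0x31007 flags P=1 W=1 U=1 S=0
  [3] read 0x31 idx=18: raw=0x33007 flags P=1 W=1 U=1 S=0
  ⇒ phys 0x33FFC  [4 reads]

Access #0 fault: NONE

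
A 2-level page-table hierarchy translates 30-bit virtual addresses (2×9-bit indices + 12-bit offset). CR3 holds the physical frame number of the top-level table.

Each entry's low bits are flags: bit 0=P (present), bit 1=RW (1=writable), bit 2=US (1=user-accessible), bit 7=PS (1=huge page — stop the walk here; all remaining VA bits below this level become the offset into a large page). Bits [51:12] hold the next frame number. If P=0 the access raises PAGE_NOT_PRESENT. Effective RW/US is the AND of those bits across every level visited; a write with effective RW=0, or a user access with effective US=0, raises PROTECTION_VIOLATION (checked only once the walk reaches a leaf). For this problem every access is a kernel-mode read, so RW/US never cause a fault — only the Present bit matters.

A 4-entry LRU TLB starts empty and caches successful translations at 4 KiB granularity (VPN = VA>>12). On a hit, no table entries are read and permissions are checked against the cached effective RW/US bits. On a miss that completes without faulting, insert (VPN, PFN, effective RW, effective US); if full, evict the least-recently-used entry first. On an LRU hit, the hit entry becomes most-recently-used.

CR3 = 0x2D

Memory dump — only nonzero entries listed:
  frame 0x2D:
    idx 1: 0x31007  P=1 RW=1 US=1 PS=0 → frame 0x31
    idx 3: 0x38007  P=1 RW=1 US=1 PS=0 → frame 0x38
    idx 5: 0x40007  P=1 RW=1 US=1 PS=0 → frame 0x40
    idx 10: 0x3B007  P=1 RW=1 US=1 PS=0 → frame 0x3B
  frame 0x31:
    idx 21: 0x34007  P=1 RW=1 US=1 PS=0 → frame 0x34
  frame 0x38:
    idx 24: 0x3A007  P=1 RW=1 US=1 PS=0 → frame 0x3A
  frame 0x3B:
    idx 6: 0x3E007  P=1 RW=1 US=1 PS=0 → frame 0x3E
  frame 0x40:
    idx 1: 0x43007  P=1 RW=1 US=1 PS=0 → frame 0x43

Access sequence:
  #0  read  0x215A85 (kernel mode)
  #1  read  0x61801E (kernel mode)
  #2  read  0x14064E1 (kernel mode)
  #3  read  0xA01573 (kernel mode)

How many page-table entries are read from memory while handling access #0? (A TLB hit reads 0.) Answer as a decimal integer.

Walk each access:
#0 VA=0x215A85 (r,kernel):
  L0 @0x2D[1] → 0x31007  P=1,RW=1,US=1,PS=0
  L1 @0x31[21] → 0x34007  P=1,RW=1,US=1,PS=0
  → PA=0x34A85  (2 entries read)
#1 VA=0x61801E (r,kernel):
  L0 @0x2D[3] → 0x38007  P=1,RW=1,US=1,PS=0
  L1 @0x38[24] → 0x3A007  P=1,RW=1,US=1,PS=0
  → PA=0x3A01E  (2 entries read)
#2 VA=0x14064E1 (r,kernel):
  L0 @0x2D[10] → 0x3B007  P=1,RW=1,US=1,PS=0
  L1 @0x3B[6] → 0x3E007  P=1,RW=1,US=1,PS=0
  → PA=0x3E4E1  (2 entries read)
#3 VA=0xA01573 (r,kernel):
  L0 @0x2D[5] → 0x40007  P=1,RW=1,US=1,PS=0
  L1 @0x40[1] → 0x43007  P=1,RW=1,US=1,PS=0
  → PA=0x43573  (2 entries read)

Entries read for #0: 2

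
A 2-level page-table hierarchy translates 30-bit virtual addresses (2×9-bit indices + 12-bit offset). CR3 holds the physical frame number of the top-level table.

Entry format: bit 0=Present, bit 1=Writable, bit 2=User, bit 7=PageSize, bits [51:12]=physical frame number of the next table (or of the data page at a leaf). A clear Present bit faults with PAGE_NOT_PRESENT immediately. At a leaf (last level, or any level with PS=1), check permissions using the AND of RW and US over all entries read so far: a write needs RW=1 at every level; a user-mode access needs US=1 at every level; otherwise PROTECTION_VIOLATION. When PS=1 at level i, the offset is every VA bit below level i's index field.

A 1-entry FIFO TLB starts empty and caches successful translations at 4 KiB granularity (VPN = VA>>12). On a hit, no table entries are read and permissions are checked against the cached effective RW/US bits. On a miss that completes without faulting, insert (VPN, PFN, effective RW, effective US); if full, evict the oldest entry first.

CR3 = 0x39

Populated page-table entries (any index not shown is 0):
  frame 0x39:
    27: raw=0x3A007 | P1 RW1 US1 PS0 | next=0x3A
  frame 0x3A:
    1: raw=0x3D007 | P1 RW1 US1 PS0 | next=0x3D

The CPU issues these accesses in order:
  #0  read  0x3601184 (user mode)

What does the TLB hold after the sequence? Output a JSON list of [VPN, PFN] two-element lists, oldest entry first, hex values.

Walk each access:
#0 VA=0x3601184 (r,user):
  [0] read 0x39 idx=27: raw=0x3A007 flags P=1 W=1 U=1 S=0
  [1] read 0x3A idx=1: raw=0x3D007 flags P=1 W=1 U=1 S=0
  ⇒ phys 0x3D184  [2 reads]

TLB: [["0x3601", "0x3D"]]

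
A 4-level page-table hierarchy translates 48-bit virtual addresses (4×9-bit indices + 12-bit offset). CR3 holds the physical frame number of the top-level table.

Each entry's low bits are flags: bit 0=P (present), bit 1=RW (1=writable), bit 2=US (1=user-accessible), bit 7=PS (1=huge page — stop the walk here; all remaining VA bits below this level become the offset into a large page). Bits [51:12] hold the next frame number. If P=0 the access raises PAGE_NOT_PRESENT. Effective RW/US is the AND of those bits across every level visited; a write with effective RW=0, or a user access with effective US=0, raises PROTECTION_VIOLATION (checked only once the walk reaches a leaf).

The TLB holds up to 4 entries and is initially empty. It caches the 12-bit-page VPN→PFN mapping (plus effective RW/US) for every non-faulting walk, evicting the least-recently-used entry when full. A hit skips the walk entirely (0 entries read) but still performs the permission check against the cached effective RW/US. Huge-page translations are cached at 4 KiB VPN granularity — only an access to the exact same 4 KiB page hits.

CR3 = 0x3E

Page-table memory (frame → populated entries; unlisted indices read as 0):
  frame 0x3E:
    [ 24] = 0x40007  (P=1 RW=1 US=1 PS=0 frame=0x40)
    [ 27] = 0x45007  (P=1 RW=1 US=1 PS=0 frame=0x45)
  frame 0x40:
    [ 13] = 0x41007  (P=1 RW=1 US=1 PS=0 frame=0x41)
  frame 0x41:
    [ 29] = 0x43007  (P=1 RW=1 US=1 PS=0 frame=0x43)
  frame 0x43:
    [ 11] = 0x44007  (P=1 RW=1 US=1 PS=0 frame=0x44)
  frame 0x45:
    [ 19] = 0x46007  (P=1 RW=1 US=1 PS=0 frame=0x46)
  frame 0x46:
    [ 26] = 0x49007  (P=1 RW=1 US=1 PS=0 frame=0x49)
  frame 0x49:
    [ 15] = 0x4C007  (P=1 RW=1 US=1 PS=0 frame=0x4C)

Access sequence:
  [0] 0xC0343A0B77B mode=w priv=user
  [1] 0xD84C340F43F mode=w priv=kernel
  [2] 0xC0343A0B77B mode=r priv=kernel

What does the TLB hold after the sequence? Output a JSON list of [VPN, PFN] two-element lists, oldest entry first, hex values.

Trace:
#0 VA=0xC0343A0B77B (w,user):
  L0 @0x3E[24] → 0x40007  P=1,RW=1,US=1,PS=0
  L1 @0x40[13] → 0x41007  P=1,RW=1,US=1,PS=0
  L2 @0x41[29] → 0x43007  P=1,RW=1,US=1,PS=0
  L3 @0x43[11] → 0x44007  P=1,RW=1,US=1,PS=0
  ✓ 0x4477B  — 4 lookups
#1 VA=0xD84C340F43F (w,kernel):
  L0 @0x3E[27] → 0x45007  P=1,RW=1,US=1,PS=0
  L1 @0x45[19] → 0x46007  P=1,RW=1,US=1,PS=0
  L2 @0x46[26] → 0x49007  P=1,RW=1,US=1,PS=0
  L3 @0x49[15] → 0x4C007  P=1,RW=1,US=1,PS=0
  ✓ 0x4C43F  — 4 lookups
#2 VA=0xC0343A0B77B (r,kernel):
  TLB hit vpn=0xC0343A0B → PA=0x4477B

TLB: [["0xD84C340F", "0x4C"], ["0xC0343A0B", "0x44"]]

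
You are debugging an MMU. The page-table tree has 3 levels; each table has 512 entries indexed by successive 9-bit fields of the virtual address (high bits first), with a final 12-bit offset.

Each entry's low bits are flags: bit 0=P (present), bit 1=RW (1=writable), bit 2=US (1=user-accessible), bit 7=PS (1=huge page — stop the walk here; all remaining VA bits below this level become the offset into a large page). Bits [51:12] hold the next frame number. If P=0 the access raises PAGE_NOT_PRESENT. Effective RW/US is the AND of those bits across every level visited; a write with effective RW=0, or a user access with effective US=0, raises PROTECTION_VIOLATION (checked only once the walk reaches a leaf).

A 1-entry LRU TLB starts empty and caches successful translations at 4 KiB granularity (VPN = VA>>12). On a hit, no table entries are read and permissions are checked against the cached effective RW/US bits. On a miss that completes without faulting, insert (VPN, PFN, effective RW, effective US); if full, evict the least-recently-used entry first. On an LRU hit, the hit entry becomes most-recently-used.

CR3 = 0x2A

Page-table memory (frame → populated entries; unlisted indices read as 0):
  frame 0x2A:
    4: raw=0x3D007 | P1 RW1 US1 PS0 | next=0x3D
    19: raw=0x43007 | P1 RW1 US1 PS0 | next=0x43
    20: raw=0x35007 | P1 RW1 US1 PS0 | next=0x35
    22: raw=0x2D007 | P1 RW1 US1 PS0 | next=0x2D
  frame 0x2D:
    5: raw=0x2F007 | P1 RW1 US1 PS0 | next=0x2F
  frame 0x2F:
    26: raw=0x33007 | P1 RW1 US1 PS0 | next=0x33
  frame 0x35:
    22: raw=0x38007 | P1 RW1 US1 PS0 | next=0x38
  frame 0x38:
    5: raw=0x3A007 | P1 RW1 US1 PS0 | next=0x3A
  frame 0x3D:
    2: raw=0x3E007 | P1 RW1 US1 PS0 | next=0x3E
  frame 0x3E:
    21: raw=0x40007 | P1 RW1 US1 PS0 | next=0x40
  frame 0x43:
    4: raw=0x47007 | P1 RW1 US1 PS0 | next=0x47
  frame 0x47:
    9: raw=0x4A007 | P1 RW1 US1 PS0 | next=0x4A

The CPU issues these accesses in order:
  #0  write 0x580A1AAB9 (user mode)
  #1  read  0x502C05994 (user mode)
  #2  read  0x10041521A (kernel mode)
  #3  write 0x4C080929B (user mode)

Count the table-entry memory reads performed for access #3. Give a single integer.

Walk each access:
#0 VA=0x580A1AAB9 (w,user):
  L0 @0x2A[22] → 0x2D007  P=1,RW=1,US=1,PS=0
  L1 @0x2D[5] → 0x2F007  P=1,RW=1,US=1,PS=0
  L2 @0x2F[26] → 0x33007  P=1,RW=1,US=1,PS=0
  → PA=0x33AB9  (3 entries read)
#1 VA=0x502C05994 (r,user):
  L0 @0x2A[20] → 0x35007  P=1,RW=1,US=1,PS=0
  L1 @0x35[22] → 0x38007  P=1,RW=1,US=1,PS=0
  L2 @0x38[5] → 0x3A007  P=1,RW=1,US=1,PS=0
  → PA=0x3A994  (3 entries read)
#2 VA=0x10041521A (r,kernel):
  L0 @0x2A[4] → 0x3D007  P=1,RW=1,US=1,PS=0
  L1 @0x3D[2] → 0x3E007  P=1,RW=1,US=1,PS=0
  L2 @0x3E[21] → 0x40007  P=1,RW=1,US=1,PS=0
  → PA=0x4021A  (3 entries read)
#3 VA=0x4C080929B (w,user):
  L0 @0x2A[19] → 0x43007  P=1,RW=1,US=1,PS=0
  L1 @0x43[4] → 0x47007  P=1,RW=1,US=1,PS=0
  L2 @0x47[9] → 0x4A007  P=1,RW=1,US=1,PS=0
  → PA=0x4A29B  (3 entries read)

Entries read for #3: 3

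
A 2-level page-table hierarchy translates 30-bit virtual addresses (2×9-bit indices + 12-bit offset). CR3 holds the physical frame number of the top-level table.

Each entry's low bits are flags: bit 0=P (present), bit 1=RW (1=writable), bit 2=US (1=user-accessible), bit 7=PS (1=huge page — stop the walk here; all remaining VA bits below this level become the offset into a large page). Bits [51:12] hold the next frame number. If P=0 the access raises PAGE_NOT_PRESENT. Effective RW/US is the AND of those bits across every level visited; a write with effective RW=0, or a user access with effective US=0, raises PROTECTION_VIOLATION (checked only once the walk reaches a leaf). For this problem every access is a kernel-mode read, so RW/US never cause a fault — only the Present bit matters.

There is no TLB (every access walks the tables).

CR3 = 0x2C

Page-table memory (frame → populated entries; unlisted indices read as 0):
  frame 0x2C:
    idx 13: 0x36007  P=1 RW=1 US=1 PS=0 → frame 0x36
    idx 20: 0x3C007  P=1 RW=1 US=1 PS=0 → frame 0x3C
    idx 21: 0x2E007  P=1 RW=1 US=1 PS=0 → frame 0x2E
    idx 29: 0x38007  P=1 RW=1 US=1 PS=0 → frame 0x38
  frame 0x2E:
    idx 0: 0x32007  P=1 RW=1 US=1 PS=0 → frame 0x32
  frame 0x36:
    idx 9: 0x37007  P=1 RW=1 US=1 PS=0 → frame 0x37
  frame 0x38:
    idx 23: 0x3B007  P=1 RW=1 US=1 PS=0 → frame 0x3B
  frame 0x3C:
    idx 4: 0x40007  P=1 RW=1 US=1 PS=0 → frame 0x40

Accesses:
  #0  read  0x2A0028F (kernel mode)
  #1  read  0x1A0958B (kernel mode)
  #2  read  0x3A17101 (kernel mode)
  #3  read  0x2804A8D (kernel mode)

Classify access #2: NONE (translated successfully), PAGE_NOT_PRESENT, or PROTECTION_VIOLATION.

Per-access translation:
#0 VA=0x2A0028F (r,kernel):
  [0] read 0x2C idx=21: raw=0x2E007 flags P=1 W=1 U=1 S=0
  [1] read 0x2E idx=0: raw=0x32007 flags P=1 W=1 U=1 S=0
  → PA=0x3228F  (2 entries read)
#1 VA=0x1A0958B (r,kernel):
  [0] read 0x2C idx=13: raw=0x36007 flags P=1 W=1 U=1 S=0
  [1] read 0x36 idx=9: raw=0x37007 flags P=1 W=1 U=1 S=0
  → PA=0x3758B  (2 entries read)
#2 VA=0x3A17101 (r,kernel):
  [0] read 0x2C idx=29: raw=0x38007 flags P=1 W=1 U=1 S=0
  [1] read 0x38 idx=23: raw=0x3B007 flags P=1 W=1 U=1 S=0
  → PA=0x3B101  (2 entries read)
#3 VA=0x2804A8D (r,kernel):
  [0] read 0x2C idx=20: raw=0x3C007 flags P=1 W=1 U=1 S=0
  [1] read 0x3C idx=4: raw=0x40007 flags P=1 W=1 U=1 S=0
  → PA=0x40A8D  (2 entries read)

Access #2 fault: NONE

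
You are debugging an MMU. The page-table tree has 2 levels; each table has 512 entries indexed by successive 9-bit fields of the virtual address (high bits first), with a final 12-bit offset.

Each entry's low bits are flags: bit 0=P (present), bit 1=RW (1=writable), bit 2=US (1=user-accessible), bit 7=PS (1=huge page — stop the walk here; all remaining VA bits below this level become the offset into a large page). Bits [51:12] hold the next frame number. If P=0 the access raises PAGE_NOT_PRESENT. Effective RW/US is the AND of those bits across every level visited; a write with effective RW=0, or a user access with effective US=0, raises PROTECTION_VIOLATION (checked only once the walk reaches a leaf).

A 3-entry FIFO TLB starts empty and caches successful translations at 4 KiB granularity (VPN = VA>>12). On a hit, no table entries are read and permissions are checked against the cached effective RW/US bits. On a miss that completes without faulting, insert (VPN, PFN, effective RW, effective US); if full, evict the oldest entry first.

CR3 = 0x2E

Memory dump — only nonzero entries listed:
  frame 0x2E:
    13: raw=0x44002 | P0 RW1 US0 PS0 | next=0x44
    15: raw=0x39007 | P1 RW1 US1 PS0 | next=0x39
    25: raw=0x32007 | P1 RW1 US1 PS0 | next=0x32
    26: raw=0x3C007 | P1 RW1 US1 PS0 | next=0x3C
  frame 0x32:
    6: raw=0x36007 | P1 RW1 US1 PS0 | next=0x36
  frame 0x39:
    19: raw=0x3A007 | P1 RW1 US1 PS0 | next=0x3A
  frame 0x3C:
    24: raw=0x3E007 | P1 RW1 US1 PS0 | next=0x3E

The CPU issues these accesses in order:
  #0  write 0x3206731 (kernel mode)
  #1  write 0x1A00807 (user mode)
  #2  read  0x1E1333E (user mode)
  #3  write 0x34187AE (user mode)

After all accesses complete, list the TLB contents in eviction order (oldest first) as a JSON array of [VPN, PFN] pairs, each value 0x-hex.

Walk each access:
#0 VA=0x3206731 (w,kernel):
  L0 @0x2E[25] → 0x32007  P=1,RW=1,US=1,PS=0
  L1 @0x32[6] → 0x36007  P=1,RW=1,US=1,PS=0
  ✓ 0x36731  — 2 lookups
#1 VA=0x1A00807 (w,user):
  L0 @0x2E[13] → 0x44002  P=0,RW=1,US=0,PS=0
  ⇒ fault: PAGE_NOT_PRESENT  — 1 lookups
#2 VA=0x1E1333E (r,user):
  L0 @0x2E[15] → 0x39007  P=1,RW=1,US=1,PS=0
  L1 @0x39[19] → 0x3A007  P=1,RW=1,US=1,PS=0
  ✓ 0x3A33E  — 2 lookups
#3 VA=0x34187AE (w,user):
  L0 @0x2E[26] → 0x3C007  P=1,RW=1,US=1,PS=0
  L1 @0x3C[24] → 0x3E007  P=1,RW=1,US=1,PS=0
  ✓ 0x3E7AE  — 2 lookups

TLB: [["0x3206", "0x36"], ["0x1E13", "0x3A"], ["0x3418", "0x3E"]]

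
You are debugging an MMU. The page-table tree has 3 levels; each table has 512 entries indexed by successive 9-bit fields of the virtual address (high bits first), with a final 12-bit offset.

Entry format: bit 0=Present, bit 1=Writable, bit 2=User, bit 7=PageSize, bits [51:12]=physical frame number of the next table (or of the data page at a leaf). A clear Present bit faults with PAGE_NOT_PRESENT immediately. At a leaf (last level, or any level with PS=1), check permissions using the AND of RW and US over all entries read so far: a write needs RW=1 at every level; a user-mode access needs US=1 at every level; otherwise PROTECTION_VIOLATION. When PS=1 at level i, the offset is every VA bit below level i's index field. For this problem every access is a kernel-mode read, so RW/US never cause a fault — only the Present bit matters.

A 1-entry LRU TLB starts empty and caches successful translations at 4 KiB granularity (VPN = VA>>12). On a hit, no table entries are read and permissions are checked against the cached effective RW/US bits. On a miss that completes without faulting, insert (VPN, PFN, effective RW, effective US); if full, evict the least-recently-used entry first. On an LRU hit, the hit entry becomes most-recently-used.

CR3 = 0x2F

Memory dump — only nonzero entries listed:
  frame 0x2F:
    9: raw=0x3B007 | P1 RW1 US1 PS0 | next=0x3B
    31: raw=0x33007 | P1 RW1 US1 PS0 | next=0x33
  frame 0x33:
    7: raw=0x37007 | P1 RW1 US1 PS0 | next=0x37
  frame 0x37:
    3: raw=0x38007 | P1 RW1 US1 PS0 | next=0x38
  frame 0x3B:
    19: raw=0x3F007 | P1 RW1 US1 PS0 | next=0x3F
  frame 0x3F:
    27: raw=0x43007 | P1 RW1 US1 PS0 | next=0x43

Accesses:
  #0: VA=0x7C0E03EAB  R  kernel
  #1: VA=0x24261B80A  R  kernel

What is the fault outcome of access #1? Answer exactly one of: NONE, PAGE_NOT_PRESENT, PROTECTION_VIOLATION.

Per-access translation:
#0 VA=0x7C0E03EAB (r,kernel):
  lvl0: tbl 0x2F, slot 31 ⇒ 0x33007 (P1/RW1/US1/PS0)
  lvl1: tbl 0x33, slot 7 ⇒ 0x37007 (P1/RW1/US1/PS0)
  lvl2: tbl 0x37, slot 3 ⇒ 0x38007 (P1/RW1/US1/PS0)
  → PA=0x38EAB  (3 entries read)
#1 VA=0x24261B80A (r,kernel):
  lvl0: tbl 0x2F, slot 9 ⇒ 0x3B007 (P1/RW1/US1/PS0)
  lvl1: tbl 0x3B, slot 19 ⇒ 0x3F007 (P1/RW1/US1/PS0)
  lvl2: tbl 0x3F, slot 27 ⇒ 0x43007 (P1/RW1/US1/PS0)
  → PA=0x4380A  (3 entries read)

Access #1 fault: NONE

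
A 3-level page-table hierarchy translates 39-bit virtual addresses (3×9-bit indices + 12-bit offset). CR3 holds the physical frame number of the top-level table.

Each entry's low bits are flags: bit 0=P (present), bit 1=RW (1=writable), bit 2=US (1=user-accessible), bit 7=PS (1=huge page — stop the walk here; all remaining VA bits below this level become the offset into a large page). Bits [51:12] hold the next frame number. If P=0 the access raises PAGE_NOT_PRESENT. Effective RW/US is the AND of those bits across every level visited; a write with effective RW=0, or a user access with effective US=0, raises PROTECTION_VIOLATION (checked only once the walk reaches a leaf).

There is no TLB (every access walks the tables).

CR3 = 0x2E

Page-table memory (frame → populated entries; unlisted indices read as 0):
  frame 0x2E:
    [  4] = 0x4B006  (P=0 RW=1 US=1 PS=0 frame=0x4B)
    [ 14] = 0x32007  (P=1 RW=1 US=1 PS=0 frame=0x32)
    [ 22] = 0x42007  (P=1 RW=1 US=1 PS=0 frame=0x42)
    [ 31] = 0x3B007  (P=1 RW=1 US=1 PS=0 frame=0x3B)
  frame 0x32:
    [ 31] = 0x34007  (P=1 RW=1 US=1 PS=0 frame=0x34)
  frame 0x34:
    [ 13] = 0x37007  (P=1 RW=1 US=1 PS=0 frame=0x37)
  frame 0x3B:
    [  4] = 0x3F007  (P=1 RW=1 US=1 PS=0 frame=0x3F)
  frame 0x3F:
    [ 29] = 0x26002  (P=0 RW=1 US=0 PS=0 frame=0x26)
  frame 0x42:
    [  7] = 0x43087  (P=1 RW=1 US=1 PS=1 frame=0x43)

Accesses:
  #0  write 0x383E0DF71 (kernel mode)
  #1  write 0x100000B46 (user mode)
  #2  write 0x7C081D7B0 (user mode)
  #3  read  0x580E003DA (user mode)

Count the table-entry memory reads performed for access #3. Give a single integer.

Trace:
#0 VA=0x383E0DF71 (w,kernel):
  L0 @0x2E[14] → 0x32007  P=1,RW=1,US=1,PS=0
  L1 @0x32[31] → 0x34007  P=1,RW=1,US=1,PS=0
  L2 @0x34[13] → 0x37007  P=1,RW=1,US=1,PS=0
  ⇒ phys 0x37F71  [3 reads]
#1 VA=0x100000B46 (w,user):
  L0 @0x2E[4] → 0x4B006  P=0,RW=1,US=1,PS=0
  ⇒ fault: PAGE_NOT_PRESENT  — 1 lookups
#2 VA=0x7C081D7B0 (w,user):
  L0 @0x2E[31] → 0x3B007  P=1,RW=1,US=1,PS=0
  L1 @0x3B[4] → 0x3F007  P=1,RW=1,US=1,PS=0
  L2 @0x3F[29] → 0x26002  P=0,RW=1,US=0,PS=0
  ⇒ fault: PAGE_NOT_PRESENT  — 3 lookups
#3 VA=0x580E003DA (r,user):
  L0 @0x2E[22] → 0x42007  P=1,RW=1,US=1,PS=0
  L1 @0x42[7] → 0x43087  P=1,RW=1,US=1,PS=1
  ⇒ phys 0x433DA (huge @L1)  [2 reads]

Entries read for #3: 2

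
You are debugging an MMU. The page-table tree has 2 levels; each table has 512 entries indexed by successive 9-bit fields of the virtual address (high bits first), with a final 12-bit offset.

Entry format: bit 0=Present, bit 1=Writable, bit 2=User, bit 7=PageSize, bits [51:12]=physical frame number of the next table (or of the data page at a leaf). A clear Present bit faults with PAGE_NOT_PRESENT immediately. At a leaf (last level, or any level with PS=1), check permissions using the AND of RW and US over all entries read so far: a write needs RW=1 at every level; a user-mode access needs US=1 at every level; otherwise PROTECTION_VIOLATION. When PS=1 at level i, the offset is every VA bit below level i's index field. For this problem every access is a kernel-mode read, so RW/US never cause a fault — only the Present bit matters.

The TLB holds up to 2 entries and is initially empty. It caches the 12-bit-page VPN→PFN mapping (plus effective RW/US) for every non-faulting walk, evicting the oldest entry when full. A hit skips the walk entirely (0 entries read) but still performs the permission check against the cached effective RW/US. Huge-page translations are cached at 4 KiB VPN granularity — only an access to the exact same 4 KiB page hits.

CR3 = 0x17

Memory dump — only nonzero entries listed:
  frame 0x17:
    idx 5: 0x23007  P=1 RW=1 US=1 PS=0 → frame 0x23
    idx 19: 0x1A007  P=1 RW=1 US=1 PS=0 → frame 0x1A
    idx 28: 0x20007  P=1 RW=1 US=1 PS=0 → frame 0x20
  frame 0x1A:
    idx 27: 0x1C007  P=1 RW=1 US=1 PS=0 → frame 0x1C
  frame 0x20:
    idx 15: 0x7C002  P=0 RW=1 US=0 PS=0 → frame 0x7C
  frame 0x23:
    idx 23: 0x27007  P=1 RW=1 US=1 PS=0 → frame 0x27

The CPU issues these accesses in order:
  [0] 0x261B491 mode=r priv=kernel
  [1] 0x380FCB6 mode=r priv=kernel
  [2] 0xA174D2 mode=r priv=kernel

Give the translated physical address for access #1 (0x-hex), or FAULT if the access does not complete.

Per-access translation:
#0 VA=0x261B491 (r,kernel):
  lvl0: tbl 0x17, slot 19 ⇒ 0x1A007 (P1/RW1/US1/PS0)
  lvl1: tbl 0x1A, slot 27 ⇒ 0x1C007 (P1/RW1/US1/PS0)
  → PA=0x1C491  (2 entries read)
#1 VA=0x380FCB6 (r,kernel):
  lvl0: tbl 0x17, slot 28 ⇒ 0x20007 (P1/RW1/US1/PS0)
  lvl1: tbl 0x20, slot 15 ⇒ 0x7C002 (P0/RW1/US0/PS0)
  ✗ PAGE_NOT_PRESENT  [2 reads]
#2 VA=0xA174D2 (r,kernel):
  lvl0: tbl 0x17, slot 5 ⇒ 0x23007 (P1/RW1/US1/PS0)
  lvl1: tbl 0x23, slot 23 ⇒ 0x27007 (P1/RW1/US1/PS0)
  → PA=0x274D2  (2 entries read)

Access #1 PA: FAULT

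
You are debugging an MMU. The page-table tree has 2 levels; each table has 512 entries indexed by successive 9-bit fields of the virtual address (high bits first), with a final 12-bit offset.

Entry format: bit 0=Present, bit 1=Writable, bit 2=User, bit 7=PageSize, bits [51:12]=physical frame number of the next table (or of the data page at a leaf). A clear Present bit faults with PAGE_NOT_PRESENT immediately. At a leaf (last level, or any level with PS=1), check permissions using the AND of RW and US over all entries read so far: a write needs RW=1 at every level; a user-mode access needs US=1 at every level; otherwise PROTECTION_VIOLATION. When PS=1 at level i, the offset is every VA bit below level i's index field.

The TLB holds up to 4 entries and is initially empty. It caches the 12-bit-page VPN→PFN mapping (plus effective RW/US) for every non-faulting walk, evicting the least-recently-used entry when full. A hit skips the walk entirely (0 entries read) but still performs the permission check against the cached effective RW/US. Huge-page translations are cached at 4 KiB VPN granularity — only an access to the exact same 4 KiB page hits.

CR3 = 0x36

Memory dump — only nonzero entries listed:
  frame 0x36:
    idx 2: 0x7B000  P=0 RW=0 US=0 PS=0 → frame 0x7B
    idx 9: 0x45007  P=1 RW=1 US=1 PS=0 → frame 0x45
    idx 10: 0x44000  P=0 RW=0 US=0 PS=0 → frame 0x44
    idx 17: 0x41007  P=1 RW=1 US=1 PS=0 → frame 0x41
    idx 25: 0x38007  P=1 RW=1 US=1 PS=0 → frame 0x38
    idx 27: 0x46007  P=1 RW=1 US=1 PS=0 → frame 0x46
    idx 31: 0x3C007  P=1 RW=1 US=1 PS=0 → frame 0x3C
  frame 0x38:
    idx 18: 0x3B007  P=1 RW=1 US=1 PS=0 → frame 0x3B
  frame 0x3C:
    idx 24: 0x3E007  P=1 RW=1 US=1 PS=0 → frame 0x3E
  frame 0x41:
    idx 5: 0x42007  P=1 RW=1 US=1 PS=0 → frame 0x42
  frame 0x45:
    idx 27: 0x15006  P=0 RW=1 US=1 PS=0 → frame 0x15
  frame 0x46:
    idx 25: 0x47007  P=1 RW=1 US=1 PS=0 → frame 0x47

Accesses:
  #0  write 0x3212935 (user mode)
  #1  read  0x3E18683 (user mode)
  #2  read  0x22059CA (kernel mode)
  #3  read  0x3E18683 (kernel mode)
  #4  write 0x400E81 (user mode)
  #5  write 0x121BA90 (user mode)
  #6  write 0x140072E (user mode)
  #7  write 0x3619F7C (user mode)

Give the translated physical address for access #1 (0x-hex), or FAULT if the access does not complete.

Trace:
#0 VA=0x3212935 (w,user):
  L0: frame=0x36 idx=25 entry=0x38007 [P=1 RW=1 US=1 PS=0]
  L1: frame=0x38 idx=18 entry=0x3B007 [P=1 RW=1 US=1 PS=0]
  ⇒ phys 0x3B935  [2 reads]
#1 VA=0x3E18683 (r,user):
  L0: frame=0x36 idx=31 entry=0x3C007 [P=1 RW=1 US=1 PS=0]
  L1: frame=0x3C idx=24 entry=0x3E007 [P=1 RW=1 US=1 PS=0]
  ⇒ phys 0x3E683  [2 reads]
#2 VA=0x22059CA (r,kernel):
  L0: frame=0x36 idx=17 entry=0x41007 [P=1 RW=1 US=1 PS=0]
  L1: frame=0x41 idx=5 entry=0x42007 [P=1 RW=1 US=1 PS=0]
  ⇒ phys 0x429CA  [2 reads]
#3 VA=0x3E18683 (r,kernel):
  TLB hit vpn=0x3E18 → PA=0x3E683
#4 VA=0x400E81 (w,user):
  L0: frame=0x36 idx=2 entry=0x7B000 [P=0 RW=0 US=0 PS=0]
  → PAGE_NOT_PRESENT  (1 entries read)
#5 VA=0x121BA90 (w,user):
  L0: frame=0x36 idx=9 entry=0x45007 [P=1 RW=1 US=1 PS=0]
  L1: frame=0x45 idx=27 entry=0x15006 [P=0 RW=1 US=1 PS=0]
  → PAGE_NOT_PRESENT  (2 entries read)
#6 VA=0x140072E (w,user):
  L0: frame=0x36 idx=10 entry=0x44000 [P=0 RW=0 US=0 PS=0]
  → PAGE_NOT_PRESENT  (1 entries read)
#7 VA=0x3619F7C (w,user):
  L0: frame=0x36 idx=27 entry=0x46007 [P=1 RW=1 US=1 PS=0]
  L1: frame=0x46 idx=25 entry=0x47007 [P=1 RW=1 US=1 PS=0]
  ⇒ phys 0x47F7C  [2 reads]

Access #1 PA: 0x3E683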